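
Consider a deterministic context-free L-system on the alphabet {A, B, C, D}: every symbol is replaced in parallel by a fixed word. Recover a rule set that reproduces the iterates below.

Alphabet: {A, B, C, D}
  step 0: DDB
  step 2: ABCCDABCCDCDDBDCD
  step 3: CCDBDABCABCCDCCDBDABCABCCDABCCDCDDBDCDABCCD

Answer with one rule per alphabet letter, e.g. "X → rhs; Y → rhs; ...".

  step 2 ⇒ step 3: ABCCDABCCDCDDBDCD ⇒ CC·DBD·ABC·ABC·CD·CC·DBD·ABC·ABC·CD·ABC·CD·CD·DBD·CD·ABC·CD
    A ↦ CC
    B ↦ DBD
    C ↦ ABC
    D ↦ CD

A->CC, B->DBD, C->ABC, D->CD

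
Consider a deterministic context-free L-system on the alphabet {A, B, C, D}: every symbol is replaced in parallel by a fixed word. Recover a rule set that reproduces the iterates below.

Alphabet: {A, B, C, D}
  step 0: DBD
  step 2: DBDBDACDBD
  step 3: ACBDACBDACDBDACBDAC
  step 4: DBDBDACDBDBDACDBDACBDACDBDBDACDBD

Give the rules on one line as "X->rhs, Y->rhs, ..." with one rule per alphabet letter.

A->DB, B->BD, C->D, D->AC

  step 3 ⇒ step 4: ACBDACBDACDBDACBDAC ⇒ DB·D·BD·AC·DB·D·BD·AC·DB·D·AC·BD·AC·DB·D·BD·AC·DB·D
    A ↦ DB
    B ↦ BD
    C ↦ D
    D ↦ AC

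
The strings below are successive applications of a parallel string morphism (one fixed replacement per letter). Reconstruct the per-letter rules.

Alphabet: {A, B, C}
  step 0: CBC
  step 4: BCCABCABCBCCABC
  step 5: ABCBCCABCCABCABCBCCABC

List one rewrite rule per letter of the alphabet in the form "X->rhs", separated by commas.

A->C, B->A, C->BC

  step 4 ⇒ step 5: BCCABCABCBCCABC ⇒ A·BC·BC·C·A·BC·C·A·BC·A·BC·BC·C·A·BC
    A ↦ C
    B ↦ A
    C ↦ BC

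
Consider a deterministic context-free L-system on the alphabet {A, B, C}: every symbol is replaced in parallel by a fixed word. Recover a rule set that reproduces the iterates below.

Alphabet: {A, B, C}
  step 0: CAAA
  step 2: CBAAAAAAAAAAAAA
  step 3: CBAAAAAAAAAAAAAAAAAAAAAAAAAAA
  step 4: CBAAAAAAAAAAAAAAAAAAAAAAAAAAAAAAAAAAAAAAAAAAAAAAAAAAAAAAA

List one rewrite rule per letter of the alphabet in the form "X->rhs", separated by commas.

  step 3 ⇒ step 4: CBAAAAAAAAAAAAAAAAAAAAAAAAAAA ⇒ CB·A·AA·AA·AA·AA·AA·AA·AA·AA·AA·AA·AA·AA·AA·AA·AA·AA·AA·AA·AA·AA·AA·AA·AA·AA·AA·AA·AA
    A ↦ AA
    B ↦ A
    C ↦ CB

A->AA, B->A, C->CB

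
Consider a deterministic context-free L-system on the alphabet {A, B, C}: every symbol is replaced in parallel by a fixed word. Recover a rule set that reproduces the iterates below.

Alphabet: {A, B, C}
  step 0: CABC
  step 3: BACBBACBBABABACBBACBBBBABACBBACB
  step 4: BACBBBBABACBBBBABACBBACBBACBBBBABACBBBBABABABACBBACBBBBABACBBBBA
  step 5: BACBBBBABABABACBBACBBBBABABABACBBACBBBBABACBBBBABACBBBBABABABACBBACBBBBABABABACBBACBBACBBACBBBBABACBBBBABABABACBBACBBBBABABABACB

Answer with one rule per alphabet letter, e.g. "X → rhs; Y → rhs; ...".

  step 4 ⇒ step 5: BACBBBBABACBBBBABACBBACBBACBBBBABACBBBBABABABACBBACBBBBABACBBBBA ⇒ BA·CB·BB·BA·BA·BA·BA·CB·BA·CB·BB·BA·BA·BA·BA·CB·BA·CB·BB·BA·BA·CB·BB·BA·BA·CB·BB·BA·BA·BA·BA·CB·BA·CB·BB·BA·BA·BA·BA·CB·BA·CB·BA·CB·BA·CB·BB·BA·BA·CB·BB·BA·BA·BA·BA·CB·BA·CB·BB·BA·BA·BA·BA·CB
    A ↦ CB
    B ↦ BA
    C ↦ BB

A->CB, B->BA, C->BB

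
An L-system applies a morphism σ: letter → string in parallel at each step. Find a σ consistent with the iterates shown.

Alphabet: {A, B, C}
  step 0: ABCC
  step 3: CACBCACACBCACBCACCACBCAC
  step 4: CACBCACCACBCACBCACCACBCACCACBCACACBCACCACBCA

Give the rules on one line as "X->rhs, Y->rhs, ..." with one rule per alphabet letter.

  step 3 ⇒ step 4: CACBCACACBCACBCACCACBCAC ⇒ CA·CB·CA·C·CA·CB·CA·CB·CA·C·CA·CB·CA·C·CA·CB·CA·CA·CB·CA·C·CA·CB·CA
    A ↦ CB
    B ↦ C
    C ↦ CA

A->CB, B->C, C->CA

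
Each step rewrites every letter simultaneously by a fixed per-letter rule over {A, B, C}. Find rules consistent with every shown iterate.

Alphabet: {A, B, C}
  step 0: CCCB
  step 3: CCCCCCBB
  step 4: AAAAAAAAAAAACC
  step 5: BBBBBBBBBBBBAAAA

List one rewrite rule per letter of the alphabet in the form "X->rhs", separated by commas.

A->B, B->C, C->AA

  step 4 ⇒ step 5: AAAAAAAAAAAACC ⇒ B·B·B·B·B·B·B·B·B·B·B·B·AA·AA
    A ↦ B
    C ↦ AA
  step 3 ⇒ step 4: CCCCCCBB ⇒ AA·AA·AA·AA·AA·AA·C·C
    B ↦ C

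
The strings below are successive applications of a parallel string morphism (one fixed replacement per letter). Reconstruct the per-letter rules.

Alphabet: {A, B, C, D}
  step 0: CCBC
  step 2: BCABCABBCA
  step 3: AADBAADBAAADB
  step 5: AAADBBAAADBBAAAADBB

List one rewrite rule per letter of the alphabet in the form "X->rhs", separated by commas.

A->B, B->A, C->AD, D->CA

  step 2 ⇒ step 3: BCABCABBCA ⇒ A·AD·B·A·AD·B·A·A·AD·B
    A ↦ B
    B ↦ A
    C ↦ AD
    D ↦ CA  (constrained at step 3)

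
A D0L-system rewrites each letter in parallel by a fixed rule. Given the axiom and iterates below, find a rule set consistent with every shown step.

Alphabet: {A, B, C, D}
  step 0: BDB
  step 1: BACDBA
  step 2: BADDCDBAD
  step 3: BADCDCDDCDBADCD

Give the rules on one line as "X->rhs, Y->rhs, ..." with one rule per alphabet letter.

  step 2 ⇒ step 3: BADDCDBAD ⇒ BA·D·CD·CD·D·CD·BA·D·CD
    A ↦ D
    B ↦ BA
    C ↦ D
    D ↦ CD

A->D, B->BA, C->D, D->CD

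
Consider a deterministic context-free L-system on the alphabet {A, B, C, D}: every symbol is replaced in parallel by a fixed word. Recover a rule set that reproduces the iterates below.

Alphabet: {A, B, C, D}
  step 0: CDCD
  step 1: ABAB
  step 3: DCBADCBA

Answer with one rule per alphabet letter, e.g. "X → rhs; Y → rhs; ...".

A->B, B->DC, C->A, D->B

  step 0 ⇒ step 1: CDCD ⇒ A·B·A·B
    C ↦ A
    D ↦ B
    A ↦ B  (constrained at step 1)
    B ↦ DC  (constrained at step 1)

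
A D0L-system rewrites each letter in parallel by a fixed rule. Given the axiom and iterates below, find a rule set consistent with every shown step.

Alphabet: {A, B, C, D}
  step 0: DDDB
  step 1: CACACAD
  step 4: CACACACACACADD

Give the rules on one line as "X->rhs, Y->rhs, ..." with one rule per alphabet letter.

  step 0 ⇒ step 1: DDDB ⇒ CA·CA·CA·D
    B ↦ D
    D ↦ CA
    A ↦ B  (constrained at step 1)
    C ↦ B  (constrained at step 1)

A->B, B->D, C->B, D->CA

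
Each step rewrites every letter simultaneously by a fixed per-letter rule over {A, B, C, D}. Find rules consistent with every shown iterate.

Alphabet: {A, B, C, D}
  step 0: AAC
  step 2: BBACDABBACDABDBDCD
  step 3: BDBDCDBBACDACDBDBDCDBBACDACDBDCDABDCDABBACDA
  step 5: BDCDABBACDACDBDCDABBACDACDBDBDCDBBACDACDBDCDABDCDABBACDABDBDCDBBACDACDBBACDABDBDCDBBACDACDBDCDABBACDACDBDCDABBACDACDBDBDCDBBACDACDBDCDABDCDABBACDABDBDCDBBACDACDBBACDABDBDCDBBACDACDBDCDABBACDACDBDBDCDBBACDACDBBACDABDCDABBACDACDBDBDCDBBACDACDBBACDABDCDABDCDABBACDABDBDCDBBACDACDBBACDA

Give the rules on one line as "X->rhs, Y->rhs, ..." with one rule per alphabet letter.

  step 2 ⇒ step 3: BBACDABBACDABDBDCD ⇒ BD·BD·CD·BBA·CDA·CD·BD·BD·CD·BBA·CDA·CD·BD·CDA·BD·CDA·BBA·CDA
    A ↦ CD
    B ↦ BD
    C ↦ BBA
    D ↦ CDA

A->CD, B->BD, C->BBA, D->CDA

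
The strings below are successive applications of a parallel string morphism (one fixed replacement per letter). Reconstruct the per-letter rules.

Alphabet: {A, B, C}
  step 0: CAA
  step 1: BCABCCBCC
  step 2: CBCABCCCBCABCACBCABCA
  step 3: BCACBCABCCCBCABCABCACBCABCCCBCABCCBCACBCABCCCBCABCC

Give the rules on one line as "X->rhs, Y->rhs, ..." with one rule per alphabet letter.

A->BCC, B->C, C->BCA

  step 2 ⇒ step 3: CBCABCCCBCABCACBCABCA ⇒ BCA·C·BCA·BCC·C·BCA·BCA·BCA·C·BCA·BCC·C·BCA·BCC·BCA·C·BCA·BCC·C·BCA·BCC
    A ↦ BCC
    B ↦ C
    C ↦ BCA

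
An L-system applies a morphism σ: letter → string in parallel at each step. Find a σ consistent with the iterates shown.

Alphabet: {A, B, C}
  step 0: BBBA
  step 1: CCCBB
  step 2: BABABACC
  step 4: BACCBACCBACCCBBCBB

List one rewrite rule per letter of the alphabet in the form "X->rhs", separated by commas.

A->BB, B->C, C->BA

  step 1 ⇒ step 2: CCCBB ⇒ BA·BA·BA·C·C
    B ↦ C
    C ↦ BA
  step 0 ⇒ step 1: BBBA ⇒ C·C·C·BB
    A ↦ BB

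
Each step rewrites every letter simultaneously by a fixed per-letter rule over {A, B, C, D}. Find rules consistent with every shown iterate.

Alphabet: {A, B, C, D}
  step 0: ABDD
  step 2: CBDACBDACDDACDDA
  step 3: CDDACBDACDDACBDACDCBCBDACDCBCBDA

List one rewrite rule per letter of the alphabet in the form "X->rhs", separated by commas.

A->DA, B->DA, C->CD, D->CB

  step 2 ⇒ step 3: CBDACBDACDDACDDA ⇒ CD·DA·CB·DA·CD·DA·CB·DA·CD·CB·CB·DA·CD·CB·CB·DA
    A ↦ DA
    B ↦ DA
    C ↦ CD
    D ↦ CB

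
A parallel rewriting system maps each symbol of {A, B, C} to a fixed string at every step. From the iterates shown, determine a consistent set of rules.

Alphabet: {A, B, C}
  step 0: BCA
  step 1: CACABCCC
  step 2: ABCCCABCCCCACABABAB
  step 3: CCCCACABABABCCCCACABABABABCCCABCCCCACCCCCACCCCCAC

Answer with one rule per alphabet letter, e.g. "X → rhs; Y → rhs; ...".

  step 2 ⇒ step 3: ABCCCABCCCCACABABAB ⇒ CCC·CAC·AB·AB·AB·CCC·CAC·AB·AB·AB·AB·CCC·AB·CCC·CAC·CCC·CAC·CCC·CAC
    A ↦ CCC
    B ↦ CAC
    C ↦ AB

A->CCC, B->CAC, C->AB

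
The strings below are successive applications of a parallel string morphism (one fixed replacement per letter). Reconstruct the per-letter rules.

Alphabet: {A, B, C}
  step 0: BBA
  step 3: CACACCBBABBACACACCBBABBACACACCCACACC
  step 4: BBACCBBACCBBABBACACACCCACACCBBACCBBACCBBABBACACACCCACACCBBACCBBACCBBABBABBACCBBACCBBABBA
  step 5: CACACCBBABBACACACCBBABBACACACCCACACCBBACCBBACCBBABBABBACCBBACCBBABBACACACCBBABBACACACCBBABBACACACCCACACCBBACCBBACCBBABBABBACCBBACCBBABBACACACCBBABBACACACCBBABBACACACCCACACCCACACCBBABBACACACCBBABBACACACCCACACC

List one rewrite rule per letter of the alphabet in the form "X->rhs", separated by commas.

  step 4 ⇒ step 5: BBACCBBACCBBABBACACACCCACACCBBACCBBACCBBABBACACACCCACACCBBACCBBACCBBABBABBACCBBACCBBABBA ⇒ CA·CA·CC·BBA·BBA·CA·CA·CC·BBA·BBA·CA·CA·CC·CA·CA·CC·BBA·CC·BBA·CC·BBA·BBA·BBA·CC·BBA·CC·BBA·BBA·CA·CA·CC·BBA·BBA·CA·CA·CC·BBA·BBA·CA·CA·CC·CA·CA·CC·BBA·CC·BBA·CC·BBA·BBA·BBA·CC·BBA·CC·BBA·BBA·CA·CA·CC·BBA·BBA·CA·CA·CC·BBA·BBA·CA·CA·CC·CA·CA·CC·CA·CA·CC·BBA·BBA·CA·CA·CC·BBA·BBA·CA·CA·CC·CA·CA·CC
    A ↦ CC
    B ↦ CA
    C ↦ BBA

A->CC, B->CA, C->BBA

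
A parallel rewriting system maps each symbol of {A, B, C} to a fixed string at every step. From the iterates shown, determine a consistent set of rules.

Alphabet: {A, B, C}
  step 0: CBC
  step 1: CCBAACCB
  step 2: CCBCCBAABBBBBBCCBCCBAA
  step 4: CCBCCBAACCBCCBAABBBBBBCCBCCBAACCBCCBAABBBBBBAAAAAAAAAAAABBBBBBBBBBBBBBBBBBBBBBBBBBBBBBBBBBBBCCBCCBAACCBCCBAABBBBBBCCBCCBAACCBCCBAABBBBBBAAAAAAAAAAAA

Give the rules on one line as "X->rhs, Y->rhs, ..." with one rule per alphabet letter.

  step 1 ⇒ step 2: CCBAACCB ⇒ CCB·CCB·AA·BBB·BBB·CCB·CCB·AA
    A ↦ BBB
    B ↦ AA
    C ↦ CCB

A->BBB, B->AA, C->CCB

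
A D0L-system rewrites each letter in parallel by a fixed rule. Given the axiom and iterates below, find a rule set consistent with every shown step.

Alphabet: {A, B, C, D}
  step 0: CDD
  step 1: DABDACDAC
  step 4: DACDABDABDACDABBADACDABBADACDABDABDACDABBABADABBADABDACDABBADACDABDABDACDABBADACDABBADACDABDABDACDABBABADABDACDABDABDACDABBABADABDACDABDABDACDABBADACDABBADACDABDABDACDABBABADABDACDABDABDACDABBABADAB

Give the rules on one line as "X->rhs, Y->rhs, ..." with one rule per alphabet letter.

  step 0 ⇒ step 1: CDD ⇒ DAB·DAC·DAC
    C ↦ DAB
    D ↦ DAC
    A ↦ DAB  (constrained at step 1)
    B ↦ BA  (constrained at step 1)

A->DAB, B->BA, C->DAB, D->DAC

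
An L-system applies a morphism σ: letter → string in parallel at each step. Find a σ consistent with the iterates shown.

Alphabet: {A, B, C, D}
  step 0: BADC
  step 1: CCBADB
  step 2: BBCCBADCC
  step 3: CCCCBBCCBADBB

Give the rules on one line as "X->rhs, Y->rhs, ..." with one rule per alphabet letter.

  step 2 ⇒ step 3: BBCCBADCC ⇒ CC·CC·B·B·CC·B·AD·B·B
    A ↦ B
    B ↦ CC
    C ↦ B
    D ↦ AD

A->B, B->CC, C->B, D->AD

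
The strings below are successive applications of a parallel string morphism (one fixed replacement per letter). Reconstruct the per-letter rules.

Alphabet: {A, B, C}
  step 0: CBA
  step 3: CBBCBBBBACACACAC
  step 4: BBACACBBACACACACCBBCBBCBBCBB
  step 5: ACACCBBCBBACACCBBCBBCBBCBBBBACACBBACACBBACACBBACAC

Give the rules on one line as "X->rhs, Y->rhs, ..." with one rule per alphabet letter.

  step 4 ⇒ step 5: BBACACBBACACACACCBBCBBCBBCBB ⇒ AC·AC·C·BB·C·BB·AC·AC·C·BB·C·BB·C·BB·C·BB·BB·AC·AC·BB·AC·AC·BB·AC·AC·BB·AC·AC
    A ↦ C
    B ↦ AC
    C ↦ BB

A->C, B->AC, C->BB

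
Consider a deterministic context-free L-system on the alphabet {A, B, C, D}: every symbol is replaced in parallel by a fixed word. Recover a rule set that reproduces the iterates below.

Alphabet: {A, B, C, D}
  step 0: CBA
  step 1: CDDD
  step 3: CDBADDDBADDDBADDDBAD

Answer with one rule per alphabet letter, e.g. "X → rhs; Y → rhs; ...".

A->D, B->D, C->CD, D->BAD

  step 0 ⇒ step 1: CBA ⇒ CD·D·D
    A ↦ D
    B ↦ D
    C ↦ CD
    D ↦ BAD  (constrained at step 1)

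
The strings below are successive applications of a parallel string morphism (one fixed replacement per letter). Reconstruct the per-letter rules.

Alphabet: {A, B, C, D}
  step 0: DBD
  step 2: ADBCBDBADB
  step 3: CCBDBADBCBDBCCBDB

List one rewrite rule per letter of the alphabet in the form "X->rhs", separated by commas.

A->C, B->DB, C->A, D->CB

  step 2 ⇒ step 3: ADBCBDBADB ⇒ C·CB·DB·A·DB·CB·DB·C·CB·DB
    A ↦ C
    B ↦ DB
    C ↦ A
    D ↦ CB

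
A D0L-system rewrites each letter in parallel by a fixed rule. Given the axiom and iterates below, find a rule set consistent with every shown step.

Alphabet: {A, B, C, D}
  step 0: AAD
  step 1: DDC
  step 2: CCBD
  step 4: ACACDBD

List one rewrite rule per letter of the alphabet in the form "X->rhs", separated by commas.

A->D, B->A, C->BD, D->C

  step 1 ⇒ step 2: DDC ⇒ C·C·BD
    C ↦ BD
    D ↦ C
  step 0 ⇒ step 1: AAD ⇒ D·D·C
    A ↦ D
    B ↦ A  (constrained at step 2)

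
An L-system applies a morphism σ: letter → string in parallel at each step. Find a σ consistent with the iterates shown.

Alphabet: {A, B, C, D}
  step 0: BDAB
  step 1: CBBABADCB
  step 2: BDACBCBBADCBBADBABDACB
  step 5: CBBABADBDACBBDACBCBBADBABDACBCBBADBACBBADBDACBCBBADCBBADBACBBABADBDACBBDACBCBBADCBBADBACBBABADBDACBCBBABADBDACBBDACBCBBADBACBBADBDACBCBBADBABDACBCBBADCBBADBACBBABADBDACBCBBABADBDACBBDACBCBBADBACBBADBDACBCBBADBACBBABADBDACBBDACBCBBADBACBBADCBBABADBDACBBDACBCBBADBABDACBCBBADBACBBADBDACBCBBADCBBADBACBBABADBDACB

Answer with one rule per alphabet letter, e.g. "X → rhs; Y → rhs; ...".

A->BAD, B->CB, C->BDA, D->BA

  step 1 ⇒ step 2: CBBABADCB ⇒ BDA·CB·CB·BAD·CB·BAD·BA·BDA·CB
    A ↦ BAD
    B ↦ CB
    C ↦ BDA
    D ↦ BA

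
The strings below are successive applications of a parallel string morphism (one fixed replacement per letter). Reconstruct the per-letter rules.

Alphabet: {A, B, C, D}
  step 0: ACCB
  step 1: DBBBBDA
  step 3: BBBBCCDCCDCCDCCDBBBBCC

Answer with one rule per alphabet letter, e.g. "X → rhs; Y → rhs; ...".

  step 0 ⇒ step 1: ACCB ⇒ D·BB·BB·DA
    A ↦ D
    B ↦ DA
    C ↦ BB
    D ↦ CC  (constrained at step 1)

A->D, B->DA, C->BB, D->CC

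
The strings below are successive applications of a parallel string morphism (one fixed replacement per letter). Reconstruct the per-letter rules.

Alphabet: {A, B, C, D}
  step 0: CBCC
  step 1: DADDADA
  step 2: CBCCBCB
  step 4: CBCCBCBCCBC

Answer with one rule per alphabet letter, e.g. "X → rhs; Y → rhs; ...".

A->B, B->D, C->DA, D->C

  step 1 ⇒ step 2: DADDADA ⇒ C·B·C·C·B·C·B
    A ↦ B
    D ↦ C
  step 0 ⇒ step 1: CBCC ⇒ DA·D·DA·DA
    B ↦ D
  step 0 ⇒ step 1: CBCC ⇒ DA·D·DA·DA
    C ↦ DA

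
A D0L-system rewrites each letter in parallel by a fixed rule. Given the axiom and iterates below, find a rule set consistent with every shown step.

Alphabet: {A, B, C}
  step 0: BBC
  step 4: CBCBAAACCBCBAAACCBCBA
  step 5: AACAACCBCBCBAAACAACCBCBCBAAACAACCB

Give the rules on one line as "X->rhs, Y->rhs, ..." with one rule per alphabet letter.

  step 4 ⇒ step 5: CBCBAAACCBCBAAACCBCBA ⇒ A·AC·A·AC·CB·CB·CB·A·A·AC·A·AC·CB·CB·CB·A·A·AC·A·AC·CB
    A ↦ CB
    B ↦ AC
    C ↦ A

A->CB, B->AC, C->A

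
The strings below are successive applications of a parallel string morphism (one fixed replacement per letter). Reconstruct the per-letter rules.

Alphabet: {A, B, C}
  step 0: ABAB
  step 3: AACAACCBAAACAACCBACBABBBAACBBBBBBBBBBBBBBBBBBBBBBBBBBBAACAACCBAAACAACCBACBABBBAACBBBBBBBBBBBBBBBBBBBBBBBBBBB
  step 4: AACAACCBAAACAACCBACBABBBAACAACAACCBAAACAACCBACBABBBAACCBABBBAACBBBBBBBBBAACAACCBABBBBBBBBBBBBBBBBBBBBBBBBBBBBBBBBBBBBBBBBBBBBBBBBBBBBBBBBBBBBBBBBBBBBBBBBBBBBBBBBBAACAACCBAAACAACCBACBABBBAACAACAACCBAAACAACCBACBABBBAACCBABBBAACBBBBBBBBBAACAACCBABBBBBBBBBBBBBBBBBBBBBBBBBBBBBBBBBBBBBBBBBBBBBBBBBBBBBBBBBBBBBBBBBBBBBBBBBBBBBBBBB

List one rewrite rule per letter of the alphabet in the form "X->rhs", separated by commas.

A->AAC, B->BBB, C->CBA

  step 3 ⇒ step 4: AACAACCBAAACAACCBACBABBBAACBBBBBBBBBBBBBBBBBBBBBBBBBBBAACAACCBAAACAACCBACBABBBAACBBBBBBBBBBBBBBBBBBBBBBBBBBB ⇒ AAC·AAC·CBA·AAC·AAC·CBA·CBA·BBB·AAC·AAC·AAC·CBA·AAC·AAC·CBA·CBA·BBB·AAC·CBA·BBB·AAC·BBB·BBB·BBB·AAC·AAC·CBA·BBB·BBB·BBB·BBB·BBB·BBB·BBB·BBB·BBB·BBB·BBB·BBB·BBB·BBB·BBB·BBB·BBB·BBB·BBB·BBB·BBB·BBB·BBB·BBB·BBB·BBB·BBB·AAC·AAC·CBA·AAC·AAC·CBA·CBA·BBB·AAC·AAC·AAC·CBA·AAC·AAC·CBA·CBA·BBB·AAC·CBA·BBB·AAC·BBB·BBB·BBB·AAC·AAC·CBA·BBB·BBB·BBB·BBB·BBB·BBB·BBB·BBB·BBB·BBB·BBB·BBB·BBB·BBB·BBB·BBB·BBB·BBB·BBB·BBB·BBB·BBB·BBB·BBB·BBB·BBB·BBB
    A ↦ AAC
    B ↦ BBB
    C ↦ CBA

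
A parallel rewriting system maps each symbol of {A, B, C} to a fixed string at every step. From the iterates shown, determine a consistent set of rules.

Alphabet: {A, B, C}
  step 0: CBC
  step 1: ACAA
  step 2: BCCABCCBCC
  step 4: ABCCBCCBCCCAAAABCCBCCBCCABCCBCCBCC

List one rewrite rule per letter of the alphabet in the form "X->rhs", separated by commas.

  step 1 ⇒ step 2: ACAA ⇒ BCC·A·BCC·BCC
    A ↦ BCC
    C ↦ A
  step 0 ⇒ step 1: CBC ⇒ A·CA·A
    B ↦ CA

A->BCC, B->CA, C->A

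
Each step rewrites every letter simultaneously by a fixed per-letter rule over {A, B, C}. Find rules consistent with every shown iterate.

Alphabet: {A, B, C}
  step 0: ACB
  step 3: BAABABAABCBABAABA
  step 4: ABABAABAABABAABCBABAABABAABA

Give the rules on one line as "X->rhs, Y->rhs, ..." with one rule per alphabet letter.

A->BA, B->A, C->BCB

  step 3 ⇒ step 4: BAABABAABCBABAABA ⇒ A·BA·BA·A·BA·A·BA·BA·A·BCB·A·BA·A·BA·BA·A·BA
    A ↦ BA
    B ↦ A
    C ↦ BCB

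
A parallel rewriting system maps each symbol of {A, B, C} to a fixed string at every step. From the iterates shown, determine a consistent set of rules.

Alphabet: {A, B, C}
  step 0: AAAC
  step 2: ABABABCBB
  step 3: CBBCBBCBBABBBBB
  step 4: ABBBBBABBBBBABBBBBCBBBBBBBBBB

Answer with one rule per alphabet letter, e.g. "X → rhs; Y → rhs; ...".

  step 3 ⇒ step 4: CBBCBBCBBABBBBB ⇒ AB·BB·BB·AB·BB·BB·AB·BB·BB·C·BB·BB·BB·BB·BB
    A ↦ C
    B ↦ BB
    C ↦ AB

A->C, B->BB, C->AB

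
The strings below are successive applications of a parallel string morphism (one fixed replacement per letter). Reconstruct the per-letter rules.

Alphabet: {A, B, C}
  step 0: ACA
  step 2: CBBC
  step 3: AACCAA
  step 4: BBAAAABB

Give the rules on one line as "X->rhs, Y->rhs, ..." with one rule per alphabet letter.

A->B, B->C, C->AA

  step 3 ⇒ step 4: AACCAA ⇒ B·B·AA·AA·B·B
    A ↦ B
    C ↦ AA
  step 2 ⇒ step 3: CBBC ⇒ AA·C·C·AA
    B ↦ C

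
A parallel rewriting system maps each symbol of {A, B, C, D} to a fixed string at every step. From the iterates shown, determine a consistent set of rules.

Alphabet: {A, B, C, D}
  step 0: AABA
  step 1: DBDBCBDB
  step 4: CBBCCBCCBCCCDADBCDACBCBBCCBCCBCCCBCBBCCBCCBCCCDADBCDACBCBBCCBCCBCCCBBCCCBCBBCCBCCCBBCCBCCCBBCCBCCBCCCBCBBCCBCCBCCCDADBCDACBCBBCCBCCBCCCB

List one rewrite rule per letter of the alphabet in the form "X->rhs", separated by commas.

  step 0 ⇒ step 1: AABA ⇒ DB·DB·CB·DB
    A ↦ DB
    B ↦ CB
    C ↦ BCC  (constrained at step 1)
    D ↦ CDA  (constrained at step 1)

A->DB, B->CB, C->BCC, D->CDA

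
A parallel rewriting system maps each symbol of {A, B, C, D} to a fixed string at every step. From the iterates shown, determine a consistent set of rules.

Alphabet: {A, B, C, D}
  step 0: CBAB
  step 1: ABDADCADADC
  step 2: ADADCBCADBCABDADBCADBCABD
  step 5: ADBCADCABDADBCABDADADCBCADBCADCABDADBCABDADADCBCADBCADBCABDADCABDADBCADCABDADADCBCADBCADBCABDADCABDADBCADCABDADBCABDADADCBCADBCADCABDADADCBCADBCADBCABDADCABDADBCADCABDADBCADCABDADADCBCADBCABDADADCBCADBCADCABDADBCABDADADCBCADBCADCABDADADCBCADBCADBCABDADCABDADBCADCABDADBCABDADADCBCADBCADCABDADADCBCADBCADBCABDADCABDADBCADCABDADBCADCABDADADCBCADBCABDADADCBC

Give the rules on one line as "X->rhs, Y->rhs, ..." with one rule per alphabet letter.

  step 1 ⇒ step 2: ABDADCADADC ⇒ AD·ADC·BC·AD·BC·ABD·AD·BC·AD·BC·ABD
    A ↦ AD
    B ↦ ADC
    C ↦ ABD
    D ↦ BC

A->AD, B->ADC, C->ABD, D->BC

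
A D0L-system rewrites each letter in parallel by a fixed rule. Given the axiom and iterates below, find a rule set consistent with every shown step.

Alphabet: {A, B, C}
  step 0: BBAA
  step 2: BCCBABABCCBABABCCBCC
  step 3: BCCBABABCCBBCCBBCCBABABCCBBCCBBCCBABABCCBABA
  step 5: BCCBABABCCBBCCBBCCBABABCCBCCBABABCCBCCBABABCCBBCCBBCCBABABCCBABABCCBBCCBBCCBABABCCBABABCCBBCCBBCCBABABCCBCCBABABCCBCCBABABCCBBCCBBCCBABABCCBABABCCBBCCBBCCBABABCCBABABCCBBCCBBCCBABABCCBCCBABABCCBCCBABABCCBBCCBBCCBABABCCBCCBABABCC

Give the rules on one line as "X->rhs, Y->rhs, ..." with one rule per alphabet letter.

A->B, B->BCC, C->BA

  step 2 ⇒ step 3: BCCBABABCCBABABCCBCC ⇒ BCC·BA·BA·BCC·B·BCC·B·BCC·BA·BA·BCC·B·BCC·B·BCC·BA·BA·BCC·BA·BA
    A ↦ B
    B ↦ BCC
    C ↦ BA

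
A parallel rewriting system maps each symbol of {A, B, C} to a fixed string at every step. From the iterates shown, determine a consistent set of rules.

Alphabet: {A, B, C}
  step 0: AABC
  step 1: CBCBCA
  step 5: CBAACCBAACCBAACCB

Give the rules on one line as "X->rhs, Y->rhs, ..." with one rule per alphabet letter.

A->CB, B->C, C->A

  step 0 ⇒ step 1: AABC ⇒ CB·CB·C·A
    A ↦ CB
    B ↦ C
    C ↦ A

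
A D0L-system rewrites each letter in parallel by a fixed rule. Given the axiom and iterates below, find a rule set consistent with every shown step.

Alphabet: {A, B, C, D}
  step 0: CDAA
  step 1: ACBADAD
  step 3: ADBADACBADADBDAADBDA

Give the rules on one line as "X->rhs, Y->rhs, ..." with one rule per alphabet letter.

  step 0 ⇒ step 1: CDAA ⇒ AC·B·AD·AD
    A ↦ AD
    C ↦ AC
    D ↦ B
    B ↦ DA  (constrained at step 1)

A->AD, B->DA, C->AC, D->B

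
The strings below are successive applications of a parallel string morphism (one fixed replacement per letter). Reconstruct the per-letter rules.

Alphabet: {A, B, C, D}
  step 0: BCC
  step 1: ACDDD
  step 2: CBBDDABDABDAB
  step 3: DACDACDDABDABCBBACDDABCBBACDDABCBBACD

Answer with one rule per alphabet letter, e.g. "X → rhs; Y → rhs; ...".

  step 2 ⇒ step 3: CBBDDABDABDAB ⇒ D·ACD·ACD·DAB·DAB·CBB·ACD·DAB·CBB·ACD·DAB·CBB·ACD
    A ↦ CBB
    B ↦ ACD
    C ↦ D
    D ↦ DAB

A->CBB, B->ACD, C->D, D->DAB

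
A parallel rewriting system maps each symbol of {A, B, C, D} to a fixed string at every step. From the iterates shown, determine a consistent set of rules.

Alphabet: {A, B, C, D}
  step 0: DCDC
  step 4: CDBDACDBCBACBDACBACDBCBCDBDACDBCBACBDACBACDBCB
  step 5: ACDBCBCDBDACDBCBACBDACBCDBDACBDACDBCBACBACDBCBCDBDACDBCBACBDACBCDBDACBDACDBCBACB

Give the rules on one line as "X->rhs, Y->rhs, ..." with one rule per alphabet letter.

  step 4 ⇒ step 5: CDBDACDBCBACBDACBACDBCBCDBDACDBCBACBDACBACDBCB ⇒ A·CDB·CB·CDB·D·A·CDB·CB·A·CB·D·A·CB·CDB·D·A·CB·D·A·CDB·CB·A·CB·A·CDB·CB·CDB·D·A·CDB·CB·A·CB·D·A·CB·CDB·D·A·CB·D·A·CDB·CB·A·CB
    A ↦ D
    B ↦ CB
    C ↦ A
    D ↦ CDB

A->D, B->CB, C->A, D->CDB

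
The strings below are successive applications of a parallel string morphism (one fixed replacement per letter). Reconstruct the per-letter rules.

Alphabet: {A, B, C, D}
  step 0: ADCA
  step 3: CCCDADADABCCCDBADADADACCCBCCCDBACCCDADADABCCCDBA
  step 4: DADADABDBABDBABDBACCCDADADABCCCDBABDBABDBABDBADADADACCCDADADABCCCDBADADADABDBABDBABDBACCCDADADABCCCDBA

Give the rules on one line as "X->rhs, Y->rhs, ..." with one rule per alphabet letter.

  step 3 ⇒ step 4: CCCDADADABCCCDBADADADACCCBCCCDBACCCDADADABCCCDBA ⇒ DA·DA·DA·B·DBA·B·DBA·B·DBA·CCC·DA·DA·DA·B·CCC·DBA·B·DBA·B·DBA·B·DBA·DA·DA·DA·CCC·DA·DA·DA·B·CCC·DBA·DA·DA·DA·B·DBA·B·DBA·B·DBA·CCC·DA·DA·DA·B·CCC·DBA
    A ↦ DBA
    B ↦ CCC
    C ↦ DA
    D ↦ B

A->DBA, B->CCC, C->DA, D->B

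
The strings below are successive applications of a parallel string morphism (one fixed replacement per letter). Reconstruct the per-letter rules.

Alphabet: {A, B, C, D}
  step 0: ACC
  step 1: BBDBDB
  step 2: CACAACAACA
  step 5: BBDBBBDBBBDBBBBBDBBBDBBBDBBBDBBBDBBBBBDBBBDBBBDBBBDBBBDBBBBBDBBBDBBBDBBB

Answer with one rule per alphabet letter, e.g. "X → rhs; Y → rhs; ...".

  step 1 ⇒ step 2: BBDBDB ⇒ CA·CA·A·CA·A·CA
    B ↦ CA
    D ↦ A
  step 0 ⇒ step 1: ACC ⇒ BB·DB·DB
    A ↦ BB
  step 0 ⇒ step 1: ACC ⇒ BB·DB·DB
    C ↦ DB

A->BB, B->CA, C->DB, D->A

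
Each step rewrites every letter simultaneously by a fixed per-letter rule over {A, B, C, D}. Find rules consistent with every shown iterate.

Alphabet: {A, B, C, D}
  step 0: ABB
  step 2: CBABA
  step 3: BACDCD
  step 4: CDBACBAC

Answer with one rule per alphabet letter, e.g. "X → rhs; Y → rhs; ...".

  step 3 ⇒ step 4: BACDCD ⇒ C·D·BA·C·BA·C
    A ↦ D
    B ↦ C
    C ↦ BA
    D ↦ C

A->D, B->C, C->BA, D->C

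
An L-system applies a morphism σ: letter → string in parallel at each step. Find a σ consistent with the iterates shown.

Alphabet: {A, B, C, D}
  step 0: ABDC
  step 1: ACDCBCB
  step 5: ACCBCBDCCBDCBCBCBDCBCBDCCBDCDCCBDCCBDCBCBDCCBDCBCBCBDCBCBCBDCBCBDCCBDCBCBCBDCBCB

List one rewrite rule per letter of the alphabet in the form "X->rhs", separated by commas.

  step 0 ⇒ step 1: ABDC ⇒ AC·DC·B·CB
    A ↦ AC
    B ↦ DC
    C ↦ CB
    D ↦ B

A->AC, B->DC, C->CB, D->B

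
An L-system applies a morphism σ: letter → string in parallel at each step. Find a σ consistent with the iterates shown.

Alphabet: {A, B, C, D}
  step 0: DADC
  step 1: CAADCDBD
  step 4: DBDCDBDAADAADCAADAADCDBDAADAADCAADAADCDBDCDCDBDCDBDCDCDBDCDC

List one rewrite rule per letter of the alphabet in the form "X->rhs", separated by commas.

A->AAD, B->D, C->DBD, D->C

  step 0 ⇒ step 1: DADC ⇒ C·AAD·C·DBD
    A ↦ AAD
    C ↦ DBD
    D ↦ C
    B ↦ D  (constrained at step 1)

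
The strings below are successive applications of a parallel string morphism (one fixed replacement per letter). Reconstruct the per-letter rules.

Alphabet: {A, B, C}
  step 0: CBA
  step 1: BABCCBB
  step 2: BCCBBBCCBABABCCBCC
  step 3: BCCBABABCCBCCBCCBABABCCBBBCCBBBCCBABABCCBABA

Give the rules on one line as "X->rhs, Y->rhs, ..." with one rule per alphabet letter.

  step 2 ⇒ step 3: BCCBBBCCBABABCCBCC ⇒ BCC·BA·BA·BCC·BCC·BCC·BA·BA·BCC·BB·BCC·BB·BCC·BA·BA·BCC·BA·BA
    A ↦ BB
    B ↦ BCC
    C ↦ BA

A->BB, B->BCC, C->BA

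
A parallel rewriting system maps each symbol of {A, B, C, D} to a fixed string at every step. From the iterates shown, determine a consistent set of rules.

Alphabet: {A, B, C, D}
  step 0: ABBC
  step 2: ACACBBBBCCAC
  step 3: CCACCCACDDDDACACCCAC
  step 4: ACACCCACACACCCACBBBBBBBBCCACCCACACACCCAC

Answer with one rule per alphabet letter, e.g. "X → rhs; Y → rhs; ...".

  step 3 ⇒ step 4: CCACCCACDDDDACACCCAC ⇒ AC·AC·CC·AC·AC·AC·CC·AC·BB·BB·BB·BB·CC·AC·CC·AC·AC·AC·CC·AC
    A ↦ CC
    C ↦ AC
    D ↦ BB
  step 2 ⇒ step 3: ACACBBBBCCAC ⇒ CC·AC·CC·AC·D·D·D·D·AC·AC·CC·AC
    B ↦ D

A->CC, B->D, C->AC, D->BB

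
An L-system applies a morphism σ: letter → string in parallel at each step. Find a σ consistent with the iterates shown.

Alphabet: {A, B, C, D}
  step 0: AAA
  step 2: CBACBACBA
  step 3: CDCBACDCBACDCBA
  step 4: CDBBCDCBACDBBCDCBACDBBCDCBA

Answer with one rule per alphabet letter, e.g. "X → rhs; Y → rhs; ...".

  step 3 ⇒ step 4: CDCBACDCBACDCBA ⇒ CD·BB·CD·C·BA·CD·BB·CD·C·BA·CD·BB·CD·C·BA
    A ↦ BA
    B ↦ C
    C ↦ CD
    D ↦ BB

A->BA, B->C, C->CD, D->BB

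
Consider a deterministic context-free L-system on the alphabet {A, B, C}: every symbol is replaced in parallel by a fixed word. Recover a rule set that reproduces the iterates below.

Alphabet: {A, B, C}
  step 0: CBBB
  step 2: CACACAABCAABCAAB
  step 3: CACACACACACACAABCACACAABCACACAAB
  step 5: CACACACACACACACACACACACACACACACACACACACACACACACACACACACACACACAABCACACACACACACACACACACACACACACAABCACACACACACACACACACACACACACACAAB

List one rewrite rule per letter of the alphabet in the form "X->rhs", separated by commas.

A->CA, B->AB, C->CA

  step 2 ⇒ step 3: CACACAABCAABCAAB ⇒ CA·CA·CA·CA·CA·CA·CA·AB·CA·CA·CA·AB·CA·CA·CA·AB
    A ↦ CA
    B ↦ AB
    C ↦ CA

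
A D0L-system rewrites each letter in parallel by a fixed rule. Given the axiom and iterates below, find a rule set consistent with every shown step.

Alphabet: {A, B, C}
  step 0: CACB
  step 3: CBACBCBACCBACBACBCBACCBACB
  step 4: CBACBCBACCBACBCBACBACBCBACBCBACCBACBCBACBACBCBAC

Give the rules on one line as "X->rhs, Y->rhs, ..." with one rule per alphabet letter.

  step 3 ⇒ step 4: CBACBCBACCBACBACBCBACCBACB ⇒ CBA·C·B·CBA·C·CBA·C·B·CBA·CBA·C·B·CBA·C·B·CBA·C·CBA·C·B·CBA·CBA·C·B·CBA·C
    A ↦ B
    B ↦ C
    C ↦ CBA

A->B, B->C, C->CBA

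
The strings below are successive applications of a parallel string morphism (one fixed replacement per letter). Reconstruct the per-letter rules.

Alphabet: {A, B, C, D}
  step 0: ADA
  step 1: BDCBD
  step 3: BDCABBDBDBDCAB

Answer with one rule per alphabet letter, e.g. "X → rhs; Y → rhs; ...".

  step 0 ⇒ step 1: ADA ⇒ BD·C·BD
    A ↦ BD
    D ↦ C
    B ↦ BD  (constrained at step 1)
    C ↦ AB  (constrained at step 1)

A->BD, B->BD, C->AB, D->C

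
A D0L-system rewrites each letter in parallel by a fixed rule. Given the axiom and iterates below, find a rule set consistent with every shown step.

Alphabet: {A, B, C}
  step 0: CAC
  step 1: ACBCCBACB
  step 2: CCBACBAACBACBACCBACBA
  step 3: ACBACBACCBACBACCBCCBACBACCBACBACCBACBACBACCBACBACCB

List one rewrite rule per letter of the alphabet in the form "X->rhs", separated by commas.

  step 2 ⇒ step 3: CCBACBAACBACBACCBACBA ⇒ ACB·ACB·A·CCB·ACB·A·CCB·CCB·ACB·A·CCB·ACB·A·CCB·ACB·ACB·A·CCB·ACB·A·CCB
    A ↦ CCB
    B ↦ A
    C ↦ ACB

A->CCB, B->A, C->ACB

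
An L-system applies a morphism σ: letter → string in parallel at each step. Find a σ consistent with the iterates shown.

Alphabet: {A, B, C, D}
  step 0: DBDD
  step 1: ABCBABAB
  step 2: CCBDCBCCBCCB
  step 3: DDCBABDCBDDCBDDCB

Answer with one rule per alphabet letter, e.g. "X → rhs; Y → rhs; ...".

  step 2 ⇒ step 3: CCBDCBCCBCCB ⇒ D·D·CB·AB·D·CB·D·D·CB·D·D·CB
    B ↦ CB
    C ↦ D
    D ↦ AB
  step 1 ⇒ step 2: ABCBABAB ⇒ C·CB·D·CB·C·CB·C·CB
    A ↦ C

A->C, B->CB, C->D, D->AB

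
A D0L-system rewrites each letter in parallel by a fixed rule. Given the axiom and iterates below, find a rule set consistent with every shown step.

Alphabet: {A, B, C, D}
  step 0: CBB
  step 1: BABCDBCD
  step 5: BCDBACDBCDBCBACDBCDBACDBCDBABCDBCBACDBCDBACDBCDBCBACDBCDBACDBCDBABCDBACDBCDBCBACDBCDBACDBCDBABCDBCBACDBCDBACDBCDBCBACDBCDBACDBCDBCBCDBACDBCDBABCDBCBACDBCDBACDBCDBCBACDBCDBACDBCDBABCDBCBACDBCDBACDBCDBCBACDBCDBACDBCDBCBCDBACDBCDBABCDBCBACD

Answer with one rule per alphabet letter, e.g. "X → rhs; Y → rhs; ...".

A->BC, B->BCD, C->BA, D->CD

  step 0 ⇒ step 1: CBB ⇒ BA·BCD·BCD
    B ↦ BCD
    C ↦ BA
    A ↦ BC  (constrained at step 1)
    D ↦ CD  (constrained at step 1)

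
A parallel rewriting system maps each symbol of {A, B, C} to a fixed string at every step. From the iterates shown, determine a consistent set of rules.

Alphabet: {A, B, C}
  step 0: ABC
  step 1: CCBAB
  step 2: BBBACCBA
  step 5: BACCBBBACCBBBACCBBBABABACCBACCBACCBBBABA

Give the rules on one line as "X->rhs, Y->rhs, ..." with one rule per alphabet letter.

  step 1 ⇒ step 2: CCBAB ⇒ B·B·BA·CC·BA
    A ↦ CC
    B ↦ BA
    C ↦ B

A->CC, B->BA, C->B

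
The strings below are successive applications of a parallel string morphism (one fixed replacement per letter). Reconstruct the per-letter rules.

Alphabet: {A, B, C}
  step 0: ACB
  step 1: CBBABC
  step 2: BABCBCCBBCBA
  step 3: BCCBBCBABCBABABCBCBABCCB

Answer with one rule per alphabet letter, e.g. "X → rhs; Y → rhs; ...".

A->CB, B->BC, C->BA

  step 2 ⇒ step 3: BABCBCCBBCBA ⇒ BC·CB·BC·BA·BC·BA·BA·BC·BC·BA·BC·CB
    A ↦ CB
    B ↦ BC
    C ↦ BA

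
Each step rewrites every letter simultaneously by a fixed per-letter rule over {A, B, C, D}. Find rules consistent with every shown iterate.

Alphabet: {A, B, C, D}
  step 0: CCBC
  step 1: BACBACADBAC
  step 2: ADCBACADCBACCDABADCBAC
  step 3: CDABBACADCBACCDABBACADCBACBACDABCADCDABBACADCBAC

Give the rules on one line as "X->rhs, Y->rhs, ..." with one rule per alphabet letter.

A->C, B->AD, C->BAC, D->DAB

  step 2 ⇒ step 3: ADCBACADCBACCDABADCBAC ⇒ C·DAB·BAC·AD·C·BAC·C·DAB·BAC·AD·C·BAC·BAC·DAB·C·AD·C·DAB·BAC·AD·C·BAC
    A ↦ C
    B ↦ AD
    C ↦ BAC
    D ↦ DAB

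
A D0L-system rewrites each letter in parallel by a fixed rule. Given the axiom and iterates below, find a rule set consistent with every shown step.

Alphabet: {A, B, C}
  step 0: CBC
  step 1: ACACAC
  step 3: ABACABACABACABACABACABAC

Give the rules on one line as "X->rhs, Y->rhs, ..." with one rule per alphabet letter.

A->AB, B->AC, C->AC

  step 0 ⇒ step 1: CBC ⇒ AC·AC·AC
    B ↦ AC
    C ↦ AC
    A ↦ AB  (constrained at step 1)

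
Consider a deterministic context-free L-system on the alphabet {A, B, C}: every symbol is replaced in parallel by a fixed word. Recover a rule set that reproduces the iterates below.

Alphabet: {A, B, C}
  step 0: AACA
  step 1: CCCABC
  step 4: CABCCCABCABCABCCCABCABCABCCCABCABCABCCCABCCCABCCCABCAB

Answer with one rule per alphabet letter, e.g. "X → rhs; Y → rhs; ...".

  step 0 ⇒ step 1: AACA ⇒ C·C·CAB·C
    A ↦ C
    C ↦ CAB
    B ↦ C  (constrained at step 1)

A->C, B->C, C->CAB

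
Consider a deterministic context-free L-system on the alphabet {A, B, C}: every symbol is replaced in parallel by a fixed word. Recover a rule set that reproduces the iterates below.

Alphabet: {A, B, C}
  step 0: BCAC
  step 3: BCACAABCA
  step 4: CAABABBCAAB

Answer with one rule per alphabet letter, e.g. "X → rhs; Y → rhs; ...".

  step 3 ⇒ step 4: BCACAABCA ⇒ CA·A·B·A·B·B·CA·A·B
    A ↦ B
    B ↦ CA
    C ↦ A

A->B, B->CA, C->A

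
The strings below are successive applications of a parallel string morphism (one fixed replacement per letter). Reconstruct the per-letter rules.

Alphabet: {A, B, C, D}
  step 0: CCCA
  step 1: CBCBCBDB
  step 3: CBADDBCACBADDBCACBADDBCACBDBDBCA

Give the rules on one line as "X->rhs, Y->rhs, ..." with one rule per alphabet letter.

  step 0 ⇒ step 1: CCCA ⇒ CB·CB·CB·DB
    A ↦ DB
    C ↦ CB
    B ↦ AD  (constrained at step 1)
    D ↦ CA  (constrained at step 1)

A->DB, B->AD, C->CB, D->CA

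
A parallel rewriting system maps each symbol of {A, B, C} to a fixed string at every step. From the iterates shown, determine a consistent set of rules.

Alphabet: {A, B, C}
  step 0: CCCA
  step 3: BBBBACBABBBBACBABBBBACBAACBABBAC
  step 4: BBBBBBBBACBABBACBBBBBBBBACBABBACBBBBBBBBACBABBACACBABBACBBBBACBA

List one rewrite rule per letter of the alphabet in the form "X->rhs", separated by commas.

  step 3 ⇒ step 4: BBBBACBABBBBACBABBBBACBAACBABBAC ⇒ BB·BB·BB·BB·AC·BA·BB·AC·BB·BB·BB·BB·AC·BA·BB·AC·BB·BB·BB·BB·AC·BA·BB·AC·AC·BA·BB·AC·BB·BB·AC·BA
    A ↦ AC
    B ↦ BB
    C ↦ BA

A->AC, B->BB, C->BA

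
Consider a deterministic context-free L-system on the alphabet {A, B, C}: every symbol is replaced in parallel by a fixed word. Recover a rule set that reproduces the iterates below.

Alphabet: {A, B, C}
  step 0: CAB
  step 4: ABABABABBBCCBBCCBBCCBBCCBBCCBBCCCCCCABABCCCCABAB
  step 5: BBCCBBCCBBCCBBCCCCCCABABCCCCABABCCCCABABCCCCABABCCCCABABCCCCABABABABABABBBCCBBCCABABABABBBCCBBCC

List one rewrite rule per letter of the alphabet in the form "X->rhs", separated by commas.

  step 4 ⇒ step 5: ABABABABBBCCBBCCBBCCBBCCBBCCBBCCCCCCABABCCCCABAB ⇒ BB·CC·BB·CC·BB·CC·BB·CC·CC·CC·AB·AB·CC·CC·AB·AB·CC·CC·AB·AB·CC·CC·AB·AB·CC·CC·AB·AB·CC·CC·AB·AB·AB·AB·AB·AB·BB·CC·BB·CC·AB·AB·AB·AB·BB·CC·BB·CC
    A ↦ BB
    B ↦ CC
    C ↦ AB

A->BB, B->CC, C->AB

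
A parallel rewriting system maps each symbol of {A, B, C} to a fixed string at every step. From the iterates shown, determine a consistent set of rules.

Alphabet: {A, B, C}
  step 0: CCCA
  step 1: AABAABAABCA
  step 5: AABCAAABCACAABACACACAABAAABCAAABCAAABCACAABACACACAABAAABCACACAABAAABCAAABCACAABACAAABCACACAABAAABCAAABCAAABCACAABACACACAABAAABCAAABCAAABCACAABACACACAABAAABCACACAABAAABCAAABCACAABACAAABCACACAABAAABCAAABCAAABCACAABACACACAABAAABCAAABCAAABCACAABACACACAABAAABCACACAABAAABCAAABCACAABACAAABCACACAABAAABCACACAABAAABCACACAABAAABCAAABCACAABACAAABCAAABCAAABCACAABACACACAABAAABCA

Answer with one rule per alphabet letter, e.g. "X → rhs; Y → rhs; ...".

A->CA, B->ABA, C->AAB

  step 0 ⇒ step 1: CCCA ⇒ AAB·AAB·AAB·CA
    A ↦ CA
    C ↦ AAB
    B ↦ ABA  (constrained at step 1)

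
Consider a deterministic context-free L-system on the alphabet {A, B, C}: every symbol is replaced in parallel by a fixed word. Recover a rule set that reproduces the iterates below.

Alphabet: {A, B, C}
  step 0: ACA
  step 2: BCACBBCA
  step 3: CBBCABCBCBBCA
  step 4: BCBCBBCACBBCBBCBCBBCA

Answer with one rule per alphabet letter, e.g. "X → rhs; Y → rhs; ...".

  step 3 ⇒ step 4: CBBCABCBCBBCA ⇒ B·CB·CB·B·CA·CB·B·CB·B·CB·CB·B·CA
    A ↦ CA
    B ↦ CB
    C ↦ B

A->CA, B->CB, C->B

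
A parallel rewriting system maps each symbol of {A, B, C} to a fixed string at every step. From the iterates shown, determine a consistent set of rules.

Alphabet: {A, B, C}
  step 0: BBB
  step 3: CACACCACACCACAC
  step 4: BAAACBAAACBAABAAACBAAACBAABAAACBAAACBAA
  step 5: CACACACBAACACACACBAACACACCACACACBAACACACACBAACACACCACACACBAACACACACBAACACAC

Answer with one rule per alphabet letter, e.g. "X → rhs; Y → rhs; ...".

A->AC, B->C, C->BAA

  step 4 ⇒ step 5: BAAACBAAACBAABAAACBAAACBAABAAACBAAACBAA ⇒ C·AC·AC·AC·BAA·C·AC·AC·AC·BAA·C·AC·AC·C·AC·AC·AC·BAA·C·AC·AC·AC·BAA·C·AC·AC·C·AC·AC·AC·BAA·C·AC·AC·AC·BAA·C·AC·AC
    A ↦ AC
    B ↦ C
    C ↦ BAA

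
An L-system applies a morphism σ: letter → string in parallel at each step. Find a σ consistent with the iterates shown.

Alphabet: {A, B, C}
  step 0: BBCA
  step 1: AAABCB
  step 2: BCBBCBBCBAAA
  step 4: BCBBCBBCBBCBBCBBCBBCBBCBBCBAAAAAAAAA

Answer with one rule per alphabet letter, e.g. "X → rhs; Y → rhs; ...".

  step 1 ⇒ step 2: AAABCB ⇒ BCB·BCB·BCB·A·A·A
    A ↦ BCB
    B ↦ A
    C ↦ A

A->BCB, B->A, C->A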